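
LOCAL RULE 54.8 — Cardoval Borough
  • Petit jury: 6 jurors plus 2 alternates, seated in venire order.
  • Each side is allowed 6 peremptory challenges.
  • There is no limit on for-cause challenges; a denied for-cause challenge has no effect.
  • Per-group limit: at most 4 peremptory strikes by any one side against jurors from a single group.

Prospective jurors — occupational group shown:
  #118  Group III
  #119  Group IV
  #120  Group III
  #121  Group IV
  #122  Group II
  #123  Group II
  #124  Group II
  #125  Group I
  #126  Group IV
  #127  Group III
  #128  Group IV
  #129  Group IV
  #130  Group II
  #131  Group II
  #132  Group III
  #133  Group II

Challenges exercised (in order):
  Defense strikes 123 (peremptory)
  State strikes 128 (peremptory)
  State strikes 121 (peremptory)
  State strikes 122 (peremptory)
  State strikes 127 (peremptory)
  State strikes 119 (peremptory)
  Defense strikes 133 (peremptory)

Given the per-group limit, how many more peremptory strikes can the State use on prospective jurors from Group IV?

1

State peremptories so far: #128, #121, #122, #127, #119 — 5 of 6 used, 1 left overall.
Against Group IV: #128, #121, #119 — 3 used; per-group cap 4 leaves 1.
Binding limit: min(1, 1) = 1.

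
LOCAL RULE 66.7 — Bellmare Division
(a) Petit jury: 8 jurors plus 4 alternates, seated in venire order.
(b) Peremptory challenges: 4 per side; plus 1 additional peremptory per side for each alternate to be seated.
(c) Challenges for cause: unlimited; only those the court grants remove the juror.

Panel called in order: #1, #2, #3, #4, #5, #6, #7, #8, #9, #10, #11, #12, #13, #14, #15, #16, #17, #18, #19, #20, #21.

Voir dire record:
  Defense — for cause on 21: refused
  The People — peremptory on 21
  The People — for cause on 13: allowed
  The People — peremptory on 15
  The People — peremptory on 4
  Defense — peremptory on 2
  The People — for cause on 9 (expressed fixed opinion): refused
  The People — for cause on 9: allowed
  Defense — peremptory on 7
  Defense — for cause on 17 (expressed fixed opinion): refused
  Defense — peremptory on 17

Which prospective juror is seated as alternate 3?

Removed: #2, #4, #7, #9, #13, #15, #17, #21.
Seating in order: seats 1–8 → #1, #3, #5, #6, #8, #10, #11, #12; alternates → #14, #16, #18, #19.
So alternate 3 is #18.

18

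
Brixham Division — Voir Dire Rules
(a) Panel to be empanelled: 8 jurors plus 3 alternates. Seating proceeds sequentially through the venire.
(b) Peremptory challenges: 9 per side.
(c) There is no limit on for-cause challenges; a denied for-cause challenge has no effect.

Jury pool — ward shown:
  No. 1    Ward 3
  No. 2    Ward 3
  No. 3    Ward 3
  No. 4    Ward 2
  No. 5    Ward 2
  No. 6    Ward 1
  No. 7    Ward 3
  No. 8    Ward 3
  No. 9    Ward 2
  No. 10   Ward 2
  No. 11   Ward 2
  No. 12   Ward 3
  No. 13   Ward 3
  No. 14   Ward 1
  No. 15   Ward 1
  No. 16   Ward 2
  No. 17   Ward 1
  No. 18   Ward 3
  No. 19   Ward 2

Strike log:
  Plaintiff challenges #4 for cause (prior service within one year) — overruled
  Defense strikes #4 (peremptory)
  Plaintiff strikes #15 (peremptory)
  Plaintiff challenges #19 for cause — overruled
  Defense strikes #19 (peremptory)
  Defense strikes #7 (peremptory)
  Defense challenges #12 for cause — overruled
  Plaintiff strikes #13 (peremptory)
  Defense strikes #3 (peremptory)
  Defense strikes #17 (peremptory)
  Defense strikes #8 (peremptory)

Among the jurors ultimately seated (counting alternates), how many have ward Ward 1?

Removed: #3, #4, #7, #8, #13, #15, #17, #19.
Seated (11 incl. alternates): #1, #2, #5, #6, #9, #10, #11, #12, #14, #16, #18.
Of those, in Ward 1: #6, #14 → 2.

2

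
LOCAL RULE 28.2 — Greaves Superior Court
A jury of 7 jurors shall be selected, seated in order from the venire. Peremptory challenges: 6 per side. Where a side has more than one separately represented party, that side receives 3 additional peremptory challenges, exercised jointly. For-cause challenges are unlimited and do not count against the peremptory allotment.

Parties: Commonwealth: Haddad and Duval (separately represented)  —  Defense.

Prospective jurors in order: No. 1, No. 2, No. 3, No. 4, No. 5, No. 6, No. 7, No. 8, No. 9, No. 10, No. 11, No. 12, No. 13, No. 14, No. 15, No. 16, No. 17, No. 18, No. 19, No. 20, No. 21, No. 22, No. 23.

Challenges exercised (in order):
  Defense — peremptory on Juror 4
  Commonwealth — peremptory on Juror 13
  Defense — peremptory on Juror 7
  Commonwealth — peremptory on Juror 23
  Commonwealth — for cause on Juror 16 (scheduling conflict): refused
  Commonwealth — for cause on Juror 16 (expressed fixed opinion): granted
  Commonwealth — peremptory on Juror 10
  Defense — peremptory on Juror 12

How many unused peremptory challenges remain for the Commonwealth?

6

Commonwealth allotment: 6 base + 3 multi-party = 9.
Commonwealth peremptories used: #13, #23, #10 — 3 (for-cause on #16, #16 don't count).
Remaining: 9 − 3 = 6.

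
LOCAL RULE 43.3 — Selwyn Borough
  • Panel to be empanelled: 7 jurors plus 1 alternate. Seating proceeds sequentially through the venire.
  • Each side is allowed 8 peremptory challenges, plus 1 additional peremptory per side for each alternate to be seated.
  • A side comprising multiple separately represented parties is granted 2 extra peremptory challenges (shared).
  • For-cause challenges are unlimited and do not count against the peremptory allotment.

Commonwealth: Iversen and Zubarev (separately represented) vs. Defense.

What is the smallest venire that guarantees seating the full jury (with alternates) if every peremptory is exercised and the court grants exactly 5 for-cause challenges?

33

Seats to fill: 7 + 1 alternates = 8.
Peremptories — Commonwealth: 8 + 1×1 + 2 = 11; Defense: 8 + 1×1 = 9; total 20.
For-cause removals: 5.
Minimum venire: 8 + 20 + 5 = 33.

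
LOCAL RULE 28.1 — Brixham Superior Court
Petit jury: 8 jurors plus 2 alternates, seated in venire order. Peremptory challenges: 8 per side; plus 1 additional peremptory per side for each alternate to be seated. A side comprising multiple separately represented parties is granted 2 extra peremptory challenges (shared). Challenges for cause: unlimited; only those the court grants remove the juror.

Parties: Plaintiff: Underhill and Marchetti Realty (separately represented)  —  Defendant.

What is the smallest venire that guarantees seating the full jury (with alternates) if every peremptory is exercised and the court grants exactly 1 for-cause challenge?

33

Seats to fill: 8 + 2 alternates = 10.
Peremptories — Plaintiff: 8 + 1×2 + 2 = 12; Defendant: 8 + 1×2 = 10; total 22.
For-cause removals: 1.
Minimum venire: 10 + 22 + 1 = 33.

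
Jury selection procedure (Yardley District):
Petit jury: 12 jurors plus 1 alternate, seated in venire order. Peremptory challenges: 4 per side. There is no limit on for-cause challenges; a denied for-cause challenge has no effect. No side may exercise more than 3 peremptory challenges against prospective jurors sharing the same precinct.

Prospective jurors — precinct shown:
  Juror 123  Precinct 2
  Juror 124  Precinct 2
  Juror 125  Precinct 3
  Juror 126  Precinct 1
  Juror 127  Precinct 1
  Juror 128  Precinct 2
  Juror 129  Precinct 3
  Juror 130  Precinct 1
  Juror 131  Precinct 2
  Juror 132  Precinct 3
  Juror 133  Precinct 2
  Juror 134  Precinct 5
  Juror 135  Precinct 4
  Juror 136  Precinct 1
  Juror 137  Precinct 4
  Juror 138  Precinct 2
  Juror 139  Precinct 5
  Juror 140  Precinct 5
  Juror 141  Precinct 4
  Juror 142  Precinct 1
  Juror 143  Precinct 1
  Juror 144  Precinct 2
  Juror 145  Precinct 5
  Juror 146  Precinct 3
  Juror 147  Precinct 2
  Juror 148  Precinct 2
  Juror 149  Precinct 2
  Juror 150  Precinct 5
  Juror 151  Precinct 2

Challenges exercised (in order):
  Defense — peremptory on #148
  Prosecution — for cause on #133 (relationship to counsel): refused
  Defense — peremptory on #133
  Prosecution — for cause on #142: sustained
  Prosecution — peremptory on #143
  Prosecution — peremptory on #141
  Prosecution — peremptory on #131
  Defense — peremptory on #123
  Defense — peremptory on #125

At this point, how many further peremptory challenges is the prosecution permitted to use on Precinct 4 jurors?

1

Prosecution peremptories so far: #143, #141, #131 — 3 of 4 used, 1 left overall.
Against Precinct 4: #141 — 1 used; per-precinct cap 3 leaves 2.
Binding limit: min(1, 2) = 1.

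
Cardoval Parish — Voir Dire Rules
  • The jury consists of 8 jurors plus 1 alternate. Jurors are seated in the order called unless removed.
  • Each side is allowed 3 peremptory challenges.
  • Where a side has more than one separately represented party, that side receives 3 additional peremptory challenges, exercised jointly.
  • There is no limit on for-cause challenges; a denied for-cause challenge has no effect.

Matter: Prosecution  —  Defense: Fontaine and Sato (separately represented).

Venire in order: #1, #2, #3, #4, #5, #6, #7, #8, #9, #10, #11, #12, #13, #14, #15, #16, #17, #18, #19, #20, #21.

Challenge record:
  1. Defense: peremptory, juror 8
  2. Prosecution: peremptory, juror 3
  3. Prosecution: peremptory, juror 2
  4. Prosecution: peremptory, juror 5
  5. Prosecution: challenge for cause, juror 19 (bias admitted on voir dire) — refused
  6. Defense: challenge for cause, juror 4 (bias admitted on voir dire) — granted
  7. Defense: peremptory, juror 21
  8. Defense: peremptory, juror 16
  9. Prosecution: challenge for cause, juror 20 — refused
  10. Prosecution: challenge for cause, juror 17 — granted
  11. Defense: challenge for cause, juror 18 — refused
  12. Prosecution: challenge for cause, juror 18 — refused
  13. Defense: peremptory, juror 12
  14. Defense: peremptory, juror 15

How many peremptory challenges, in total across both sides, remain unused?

Prosecution allotment: 3. Defense allotment: 3 base + 3 multi-party = 6.
Prosecution peremptories used: #3, #2, #5 — 3 (for-cause on #19, #20, #17, #18 don't count).
Defense peremptories used: #8, #21, #16, #12, #15 — 5 (for-cause on #4, #18 don't count).
Remaining: (3 − 3) + (6 − 5) = 1.

1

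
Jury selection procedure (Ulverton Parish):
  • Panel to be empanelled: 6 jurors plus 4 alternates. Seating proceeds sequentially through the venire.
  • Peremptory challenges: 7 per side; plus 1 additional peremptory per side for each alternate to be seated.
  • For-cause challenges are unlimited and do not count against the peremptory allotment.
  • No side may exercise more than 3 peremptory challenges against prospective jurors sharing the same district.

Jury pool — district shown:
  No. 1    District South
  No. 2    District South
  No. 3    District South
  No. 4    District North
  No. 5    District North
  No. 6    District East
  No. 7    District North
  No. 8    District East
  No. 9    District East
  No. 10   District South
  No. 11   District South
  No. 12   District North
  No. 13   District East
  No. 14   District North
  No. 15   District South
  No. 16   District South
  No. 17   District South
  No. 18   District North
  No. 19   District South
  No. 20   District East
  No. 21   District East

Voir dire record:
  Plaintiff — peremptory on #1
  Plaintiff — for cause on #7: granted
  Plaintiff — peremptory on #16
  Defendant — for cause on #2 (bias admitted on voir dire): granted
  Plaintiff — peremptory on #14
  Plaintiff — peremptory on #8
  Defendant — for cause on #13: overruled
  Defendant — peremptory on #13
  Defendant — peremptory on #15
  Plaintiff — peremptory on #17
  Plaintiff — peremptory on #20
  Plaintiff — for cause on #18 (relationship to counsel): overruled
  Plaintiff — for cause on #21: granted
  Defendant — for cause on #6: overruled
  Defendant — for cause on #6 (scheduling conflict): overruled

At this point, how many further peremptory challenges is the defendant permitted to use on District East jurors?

Defendant peremptories so far: #13, #15 — 2 of 11 used, 9 left overall.
Against District East: #13 — 1 used; per-district cap 3 leaves 2.
Binding limit: min(9, 2) = 2.

2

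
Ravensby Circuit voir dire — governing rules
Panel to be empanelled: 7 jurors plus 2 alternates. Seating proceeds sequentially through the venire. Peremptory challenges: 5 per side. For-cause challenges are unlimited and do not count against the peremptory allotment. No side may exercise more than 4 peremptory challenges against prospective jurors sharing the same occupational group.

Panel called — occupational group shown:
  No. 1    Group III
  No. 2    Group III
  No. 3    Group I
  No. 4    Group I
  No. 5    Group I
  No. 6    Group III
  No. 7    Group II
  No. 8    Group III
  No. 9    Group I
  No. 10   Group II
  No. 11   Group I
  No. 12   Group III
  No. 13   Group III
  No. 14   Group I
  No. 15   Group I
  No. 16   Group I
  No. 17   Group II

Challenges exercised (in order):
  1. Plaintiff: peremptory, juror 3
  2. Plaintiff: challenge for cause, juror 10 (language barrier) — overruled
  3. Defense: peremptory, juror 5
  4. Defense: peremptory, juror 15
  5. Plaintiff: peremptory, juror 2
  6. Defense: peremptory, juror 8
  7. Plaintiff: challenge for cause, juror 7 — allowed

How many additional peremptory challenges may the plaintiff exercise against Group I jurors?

3

Plaintiff peremptories so far: #3, #2 — 2 of 5 used, 3 left overall.
Against Group I: #3 — 1 used; per-group cap 4 leaves 3.
Binding limit: min(3, 3) = 3.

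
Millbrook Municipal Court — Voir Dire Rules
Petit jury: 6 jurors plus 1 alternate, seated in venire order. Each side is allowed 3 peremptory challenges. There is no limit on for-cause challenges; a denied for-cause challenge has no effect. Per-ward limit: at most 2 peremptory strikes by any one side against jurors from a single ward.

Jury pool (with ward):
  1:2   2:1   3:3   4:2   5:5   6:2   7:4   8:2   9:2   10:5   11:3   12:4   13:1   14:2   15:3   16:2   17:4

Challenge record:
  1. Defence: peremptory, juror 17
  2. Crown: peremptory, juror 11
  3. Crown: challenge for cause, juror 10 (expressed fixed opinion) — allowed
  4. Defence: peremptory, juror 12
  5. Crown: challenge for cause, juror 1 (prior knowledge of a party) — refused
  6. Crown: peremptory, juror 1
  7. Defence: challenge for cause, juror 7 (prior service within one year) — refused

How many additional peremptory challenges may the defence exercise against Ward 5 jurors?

Defence peremptories so far: #17, #12 — 2 of 3 used, 1 left overall.
Against Ward 5: none yet — per-ward cap 2 leaves 2.
Binding limit: min(1, 2) = 1.

1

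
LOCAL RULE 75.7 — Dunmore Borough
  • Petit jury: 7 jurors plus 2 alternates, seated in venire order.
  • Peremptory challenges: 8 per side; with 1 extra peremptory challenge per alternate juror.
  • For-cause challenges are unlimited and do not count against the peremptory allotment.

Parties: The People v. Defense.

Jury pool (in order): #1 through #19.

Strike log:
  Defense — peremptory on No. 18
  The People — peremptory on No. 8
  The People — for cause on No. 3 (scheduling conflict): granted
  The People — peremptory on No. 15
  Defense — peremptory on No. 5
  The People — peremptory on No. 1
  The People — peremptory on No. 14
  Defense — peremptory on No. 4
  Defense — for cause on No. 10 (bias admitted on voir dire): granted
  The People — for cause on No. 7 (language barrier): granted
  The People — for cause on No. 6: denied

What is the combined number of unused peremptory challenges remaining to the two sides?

The People allotment: 8 base + 1 × 2 alternates = 10. Defense allotment: 8 base + 1 × 2 alternates = 10.
The People peremptories used: #8, #15, #1, #14 — 4 (for-cause on #3, #7, #6 don't count).
Defense peremptories used: #18, #5, #4 — 3 (the for-cause on #10 doesn't count).
Remaining: (10 − 4) + (10 − 3) = 13.

13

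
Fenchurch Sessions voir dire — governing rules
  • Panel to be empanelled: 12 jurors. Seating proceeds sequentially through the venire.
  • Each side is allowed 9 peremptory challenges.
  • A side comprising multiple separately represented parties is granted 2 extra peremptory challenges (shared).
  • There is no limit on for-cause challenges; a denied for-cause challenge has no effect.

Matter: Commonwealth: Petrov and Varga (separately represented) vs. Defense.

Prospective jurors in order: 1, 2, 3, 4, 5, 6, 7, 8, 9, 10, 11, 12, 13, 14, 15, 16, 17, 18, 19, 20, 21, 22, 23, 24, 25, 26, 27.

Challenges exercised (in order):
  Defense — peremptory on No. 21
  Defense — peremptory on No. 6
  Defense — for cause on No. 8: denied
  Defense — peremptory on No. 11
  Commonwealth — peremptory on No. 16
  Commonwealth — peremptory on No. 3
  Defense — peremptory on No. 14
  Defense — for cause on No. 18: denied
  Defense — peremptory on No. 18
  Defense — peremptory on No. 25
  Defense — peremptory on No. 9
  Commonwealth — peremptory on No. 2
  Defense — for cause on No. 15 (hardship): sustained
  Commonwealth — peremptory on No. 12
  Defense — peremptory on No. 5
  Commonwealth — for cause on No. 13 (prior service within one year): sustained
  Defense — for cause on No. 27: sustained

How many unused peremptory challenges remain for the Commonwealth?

7

Commonwealth allotment: 9 base + 2 multi-party = 11.
Commonwealth peremptories used: #16, #3, #2, #12 — 4 (the for-cause on #13 doesn't count).
Remaining: 11 − 4 = 7.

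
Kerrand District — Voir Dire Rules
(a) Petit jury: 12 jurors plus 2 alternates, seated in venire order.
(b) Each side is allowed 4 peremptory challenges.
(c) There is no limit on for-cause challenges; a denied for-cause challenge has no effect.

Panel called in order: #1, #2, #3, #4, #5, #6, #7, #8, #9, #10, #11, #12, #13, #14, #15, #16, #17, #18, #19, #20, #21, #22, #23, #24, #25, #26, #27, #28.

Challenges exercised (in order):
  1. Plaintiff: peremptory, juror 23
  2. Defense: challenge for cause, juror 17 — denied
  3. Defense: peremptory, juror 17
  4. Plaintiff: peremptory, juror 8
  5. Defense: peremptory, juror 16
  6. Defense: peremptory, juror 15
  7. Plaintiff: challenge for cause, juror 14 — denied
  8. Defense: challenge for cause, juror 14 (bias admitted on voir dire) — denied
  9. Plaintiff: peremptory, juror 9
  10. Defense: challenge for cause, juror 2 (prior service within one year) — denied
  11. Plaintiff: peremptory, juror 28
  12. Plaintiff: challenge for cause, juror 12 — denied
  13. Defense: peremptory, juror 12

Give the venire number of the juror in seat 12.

18

Removed: #8, #9, #12, #15, #16, #17, #23, #28. (#2, #14 stay — for-cause denied.)
Seating in order: seats 1–12 → #1, #2, #3, #4, #5, #6, #7, #10, #11, #13, #14, #18; alternates → #19, #20.
So seat 12 is #18.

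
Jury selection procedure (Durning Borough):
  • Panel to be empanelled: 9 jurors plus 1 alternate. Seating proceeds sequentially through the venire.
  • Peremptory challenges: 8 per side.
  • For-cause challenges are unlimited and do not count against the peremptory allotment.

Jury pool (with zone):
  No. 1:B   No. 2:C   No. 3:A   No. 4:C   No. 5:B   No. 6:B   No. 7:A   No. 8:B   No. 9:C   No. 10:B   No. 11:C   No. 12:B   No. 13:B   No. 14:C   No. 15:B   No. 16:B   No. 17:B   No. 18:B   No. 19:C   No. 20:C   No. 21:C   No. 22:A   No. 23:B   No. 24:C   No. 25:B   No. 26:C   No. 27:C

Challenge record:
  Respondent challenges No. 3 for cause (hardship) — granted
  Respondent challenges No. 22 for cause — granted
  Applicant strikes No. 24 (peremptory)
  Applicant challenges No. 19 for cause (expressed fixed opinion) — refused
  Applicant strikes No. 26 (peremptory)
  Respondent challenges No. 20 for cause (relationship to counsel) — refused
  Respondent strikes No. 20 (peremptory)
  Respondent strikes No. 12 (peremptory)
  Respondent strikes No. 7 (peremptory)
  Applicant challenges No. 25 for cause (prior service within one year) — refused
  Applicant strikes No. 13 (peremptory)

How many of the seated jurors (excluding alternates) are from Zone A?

Removed: #3, #7, #12, #13, #20, #22, #24, #26.
Seated jurors 1–9: #1, #2, #4, #5, #6, #8, #9, #10, #11 (alternates #14 not counted).
None of those are in Zone A → 0.

0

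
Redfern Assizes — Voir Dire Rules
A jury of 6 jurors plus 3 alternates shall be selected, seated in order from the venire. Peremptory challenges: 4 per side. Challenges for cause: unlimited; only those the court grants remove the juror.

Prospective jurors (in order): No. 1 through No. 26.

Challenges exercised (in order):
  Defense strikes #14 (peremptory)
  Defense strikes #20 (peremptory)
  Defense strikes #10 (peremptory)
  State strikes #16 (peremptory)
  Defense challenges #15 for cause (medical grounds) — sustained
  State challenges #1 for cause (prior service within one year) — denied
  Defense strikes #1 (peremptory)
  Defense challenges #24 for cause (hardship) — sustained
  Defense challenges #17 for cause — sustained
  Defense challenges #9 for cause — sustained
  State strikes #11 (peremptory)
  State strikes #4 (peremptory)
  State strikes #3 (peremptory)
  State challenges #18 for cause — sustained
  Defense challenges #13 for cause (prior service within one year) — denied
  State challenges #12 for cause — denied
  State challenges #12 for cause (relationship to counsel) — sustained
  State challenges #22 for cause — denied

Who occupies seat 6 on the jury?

Removed: #1, #3, #4, #9, #10, #11, #12, #14, #15, #16, #17, #18, #20, #24. (#13, #22 stay — for-cause denied.)
Seating in order: seats 1–6 → #2, #5, #6, #7, #8, #13; alternates → #19, #21, #22.
So seat 6 is #13.

13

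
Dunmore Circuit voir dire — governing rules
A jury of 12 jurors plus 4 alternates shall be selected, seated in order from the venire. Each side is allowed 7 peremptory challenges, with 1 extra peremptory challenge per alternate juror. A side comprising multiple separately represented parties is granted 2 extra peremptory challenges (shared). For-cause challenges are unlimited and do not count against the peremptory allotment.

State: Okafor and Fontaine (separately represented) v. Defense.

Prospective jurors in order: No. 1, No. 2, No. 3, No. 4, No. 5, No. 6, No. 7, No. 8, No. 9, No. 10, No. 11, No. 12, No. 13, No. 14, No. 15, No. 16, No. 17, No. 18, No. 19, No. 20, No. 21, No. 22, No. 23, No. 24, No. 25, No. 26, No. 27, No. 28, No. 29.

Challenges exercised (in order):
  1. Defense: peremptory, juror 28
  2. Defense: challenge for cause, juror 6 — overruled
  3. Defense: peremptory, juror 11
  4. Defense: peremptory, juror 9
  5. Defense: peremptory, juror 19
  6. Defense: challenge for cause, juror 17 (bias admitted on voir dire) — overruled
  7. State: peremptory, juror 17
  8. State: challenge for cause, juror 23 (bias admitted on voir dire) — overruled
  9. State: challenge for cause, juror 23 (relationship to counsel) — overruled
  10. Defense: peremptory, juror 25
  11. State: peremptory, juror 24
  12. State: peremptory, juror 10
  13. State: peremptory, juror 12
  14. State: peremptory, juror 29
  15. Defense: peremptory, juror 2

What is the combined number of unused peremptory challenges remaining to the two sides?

State allotment: 7 base + 1 × 4 alternates + 2 multi-party = 13. Defense allotment: 7 base + 1 × 4 alternates = 11.
State peremptories used: #17, #24, #10, #12, #29 — 5 (for-cause on #23, #23 don't count).
Defense peremptories used: #28, #11, #9, #19, #25, #2 — 6 (for-cause on #6, #17 don't count).
Remaining: (13 − 5) + (11 − 6) = 13.

13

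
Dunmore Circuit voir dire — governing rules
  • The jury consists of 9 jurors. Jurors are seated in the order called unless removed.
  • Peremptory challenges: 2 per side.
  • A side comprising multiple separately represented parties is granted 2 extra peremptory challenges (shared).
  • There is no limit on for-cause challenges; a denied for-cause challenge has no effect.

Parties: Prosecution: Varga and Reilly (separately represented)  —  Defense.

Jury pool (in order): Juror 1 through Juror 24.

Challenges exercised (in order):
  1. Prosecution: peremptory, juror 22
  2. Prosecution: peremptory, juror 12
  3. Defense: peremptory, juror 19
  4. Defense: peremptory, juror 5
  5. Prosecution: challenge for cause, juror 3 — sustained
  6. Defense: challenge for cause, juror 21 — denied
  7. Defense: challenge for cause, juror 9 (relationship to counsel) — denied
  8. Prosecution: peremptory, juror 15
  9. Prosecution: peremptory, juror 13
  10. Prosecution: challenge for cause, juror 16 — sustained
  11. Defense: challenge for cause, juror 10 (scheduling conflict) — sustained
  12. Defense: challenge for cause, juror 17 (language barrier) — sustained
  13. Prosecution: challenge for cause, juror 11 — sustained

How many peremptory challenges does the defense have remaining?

0

Defense allotment: 2.
Defense peremptories used: #19, #5 — 2 (for-cause on #21, #9, #10, #17 don't count).
Remaining: 2 − 2 = 0.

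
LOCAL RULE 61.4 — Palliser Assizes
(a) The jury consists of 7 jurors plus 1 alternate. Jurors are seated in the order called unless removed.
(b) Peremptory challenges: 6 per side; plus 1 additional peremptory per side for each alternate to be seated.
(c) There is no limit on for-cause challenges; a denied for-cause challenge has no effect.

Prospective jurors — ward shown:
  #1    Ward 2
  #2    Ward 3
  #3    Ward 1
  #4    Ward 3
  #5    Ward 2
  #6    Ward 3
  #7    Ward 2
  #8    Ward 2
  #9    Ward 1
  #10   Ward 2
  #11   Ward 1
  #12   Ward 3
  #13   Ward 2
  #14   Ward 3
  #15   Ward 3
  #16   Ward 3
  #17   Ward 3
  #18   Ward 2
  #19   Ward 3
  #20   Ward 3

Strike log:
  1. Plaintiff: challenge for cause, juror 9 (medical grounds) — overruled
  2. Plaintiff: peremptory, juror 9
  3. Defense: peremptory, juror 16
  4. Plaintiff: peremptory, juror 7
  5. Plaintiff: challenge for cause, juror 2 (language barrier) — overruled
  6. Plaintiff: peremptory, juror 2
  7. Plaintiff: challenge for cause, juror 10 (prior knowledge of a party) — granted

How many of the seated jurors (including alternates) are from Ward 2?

Removed: #2, #7, #9, #10, #16.
Seated (8 incl. alternates): #1, #3, #4, #5, #6, #8, #11, #12.
Of those, in Ward 2: #1, #5, #8 → 3.

3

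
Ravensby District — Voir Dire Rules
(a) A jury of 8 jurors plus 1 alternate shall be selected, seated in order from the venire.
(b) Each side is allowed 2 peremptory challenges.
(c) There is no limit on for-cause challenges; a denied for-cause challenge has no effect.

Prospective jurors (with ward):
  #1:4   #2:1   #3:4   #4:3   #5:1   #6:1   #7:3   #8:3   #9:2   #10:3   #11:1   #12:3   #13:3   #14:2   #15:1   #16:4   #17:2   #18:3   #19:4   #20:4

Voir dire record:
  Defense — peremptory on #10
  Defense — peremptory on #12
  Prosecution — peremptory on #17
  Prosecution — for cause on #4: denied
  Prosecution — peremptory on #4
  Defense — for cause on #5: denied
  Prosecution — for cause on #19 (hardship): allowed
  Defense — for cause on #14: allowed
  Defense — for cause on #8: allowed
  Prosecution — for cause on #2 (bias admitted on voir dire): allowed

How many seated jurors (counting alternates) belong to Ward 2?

1

Removed: #2, #4, #8, #10, #12, #14, #17, #19.
Seated (9 incl. alternates): #1, #3, #5, #6, #7, #9, #11, #13, #15.
Of those, in Ward 2: #9 → 1.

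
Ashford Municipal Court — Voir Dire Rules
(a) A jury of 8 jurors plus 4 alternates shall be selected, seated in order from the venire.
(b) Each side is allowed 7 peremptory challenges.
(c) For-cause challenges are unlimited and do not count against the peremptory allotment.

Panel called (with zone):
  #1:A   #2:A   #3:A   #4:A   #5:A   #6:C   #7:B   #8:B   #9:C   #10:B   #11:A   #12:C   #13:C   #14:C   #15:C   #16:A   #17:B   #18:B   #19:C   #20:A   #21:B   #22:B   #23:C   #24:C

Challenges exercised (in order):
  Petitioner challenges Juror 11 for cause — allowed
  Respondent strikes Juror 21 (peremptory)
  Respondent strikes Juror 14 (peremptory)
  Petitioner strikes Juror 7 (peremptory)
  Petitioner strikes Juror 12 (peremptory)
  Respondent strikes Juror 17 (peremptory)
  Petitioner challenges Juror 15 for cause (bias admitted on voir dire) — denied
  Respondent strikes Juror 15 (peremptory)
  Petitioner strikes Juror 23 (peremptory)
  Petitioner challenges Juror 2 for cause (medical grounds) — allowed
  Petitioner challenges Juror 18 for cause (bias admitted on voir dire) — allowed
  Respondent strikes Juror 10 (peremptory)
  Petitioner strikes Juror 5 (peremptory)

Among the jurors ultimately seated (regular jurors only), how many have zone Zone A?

4

Removed: #2, #5, #7, #10, #11, #12, #14, #15, #17, #18, #21, #23.
Seated jurors 1–8: #1, #3, #4, #6, #8, #9, #13, #16 (alternates #19, #20, #22, #24 not counted).
Of those, in Zone A: #1, #3, #4, #16 → 4.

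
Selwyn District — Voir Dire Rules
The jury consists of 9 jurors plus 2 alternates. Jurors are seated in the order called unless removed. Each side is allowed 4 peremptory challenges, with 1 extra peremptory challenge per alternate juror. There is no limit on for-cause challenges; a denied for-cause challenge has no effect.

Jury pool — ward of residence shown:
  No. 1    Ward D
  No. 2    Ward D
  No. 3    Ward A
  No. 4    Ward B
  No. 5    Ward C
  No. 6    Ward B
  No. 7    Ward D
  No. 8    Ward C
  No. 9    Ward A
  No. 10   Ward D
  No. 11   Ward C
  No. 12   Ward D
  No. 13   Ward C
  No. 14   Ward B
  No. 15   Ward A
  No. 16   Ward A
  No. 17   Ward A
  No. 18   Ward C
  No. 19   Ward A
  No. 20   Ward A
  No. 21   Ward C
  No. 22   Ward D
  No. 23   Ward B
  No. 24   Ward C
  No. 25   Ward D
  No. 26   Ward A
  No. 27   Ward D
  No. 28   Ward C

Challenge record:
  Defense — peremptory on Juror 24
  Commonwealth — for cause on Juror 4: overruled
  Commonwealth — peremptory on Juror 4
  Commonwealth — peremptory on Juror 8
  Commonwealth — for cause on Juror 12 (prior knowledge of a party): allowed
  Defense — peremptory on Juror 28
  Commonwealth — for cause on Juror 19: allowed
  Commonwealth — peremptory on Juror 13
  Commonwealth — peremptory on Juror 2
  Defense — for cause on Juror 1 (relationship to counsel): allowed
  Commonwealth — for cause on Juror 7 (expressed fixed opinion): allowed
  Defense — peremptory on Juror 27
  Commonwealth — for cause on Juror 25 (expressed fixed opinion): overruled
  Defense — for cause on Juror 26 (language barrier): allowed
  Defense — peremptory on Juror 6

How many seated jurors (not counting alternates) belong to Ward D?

1

Removed: #1, #2, #4, #6, #7, #8, #12, #13, #19, #24, #26, #27, #28.
Seated jurors 1–9: #3, #5, #9, #10, #11, #14, #15, #16, #17 (alternates #18, #20 not counted).
Of those, in Ward D: #10 → 1.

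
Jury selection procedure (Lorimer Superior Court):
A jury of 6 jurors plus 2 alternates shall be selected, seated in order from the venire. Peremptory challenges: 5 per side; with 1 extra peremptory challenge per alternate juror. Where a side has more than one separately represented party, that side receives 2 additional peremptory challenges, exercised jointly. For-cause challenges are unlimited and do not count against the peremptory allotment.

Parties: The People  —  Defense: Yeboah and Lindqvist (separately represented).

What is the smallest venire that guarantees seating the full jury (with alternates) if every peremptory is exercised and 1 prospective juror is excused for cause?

Seats to fill: 6 + 2 alternates = 8.
Peremptories — The People: 5 + 1×2 = 7; Defense: 5 + 1×2 + 2 = 9; total 16.
For-cause removals: 1.
Minimum venire: 8 + 16 + 1 = 25.

25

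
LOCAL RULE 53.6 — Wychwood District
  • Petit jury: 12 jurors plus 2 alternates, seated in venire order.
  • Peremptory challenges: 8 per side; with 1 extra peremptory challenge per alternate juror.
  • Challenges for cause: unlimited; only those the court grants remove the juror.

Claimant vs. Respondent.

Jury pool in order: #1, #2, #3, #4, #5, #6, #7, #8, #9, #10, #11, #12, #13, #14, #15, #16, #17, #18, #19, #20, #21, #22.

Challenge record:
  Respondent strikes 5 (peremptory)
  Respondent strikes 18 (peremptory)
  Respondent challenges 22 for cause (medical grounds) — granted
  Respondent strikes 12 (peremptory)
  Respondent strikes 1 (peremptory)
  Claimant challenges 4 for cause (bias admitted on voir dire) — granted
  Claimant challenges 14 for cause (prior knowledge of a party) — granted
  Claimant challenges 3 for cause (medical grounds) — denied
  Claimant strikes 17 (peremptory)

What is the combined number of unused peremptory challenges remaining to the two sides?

15

Claimant allotment: 8 base + 1 × 2 alternates = 10. Respondent allotment: 8 base + 1 × 2 alternates = 10.
Claimant peremptories used: #17 — 1 (for-cause on #4, #14, #3 don't count).
Respondent peremptories used: #5, #18, #12, #1 — 4 (the for-cause on #22 doesn't count).
Remaining: (10 − 1) + (10 − 4) = 15.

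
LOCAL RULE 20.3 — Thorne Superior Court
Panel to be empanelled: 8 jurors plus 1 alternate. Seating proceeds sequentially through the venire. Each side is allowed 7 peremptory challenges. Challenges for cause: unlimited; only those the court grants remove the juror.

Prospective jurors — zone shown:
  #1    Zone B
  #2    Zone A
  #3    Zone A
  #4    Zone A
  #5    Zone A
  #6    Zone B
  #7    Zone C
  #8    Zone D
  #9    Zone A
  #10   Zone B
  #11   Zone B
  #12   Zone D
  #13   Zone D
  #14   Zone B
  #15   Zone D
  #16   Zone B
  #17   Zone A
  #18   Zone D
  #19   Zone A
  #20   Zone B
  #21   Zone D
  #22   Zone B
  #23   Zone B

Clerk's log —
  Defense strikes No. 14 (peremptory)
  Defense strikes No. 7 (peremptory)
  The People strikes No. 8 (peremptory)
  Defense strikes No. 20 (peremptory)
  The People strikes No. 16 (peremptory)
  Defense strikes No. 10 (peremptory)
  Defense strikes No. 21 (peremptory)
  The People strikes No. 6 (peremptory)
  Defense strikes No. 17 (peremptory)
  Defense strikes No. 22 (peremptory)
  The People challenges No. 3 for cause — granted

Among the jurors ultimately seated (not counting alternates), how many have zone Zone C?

Removed: #3, #6, #7, #8, #10, #14, #16, #17, #20, #21, #22.
Seated jurors 1–8: #1, #2, #4, #5, #9, #11, #12, #13 (alternates #15 not counted).
None of those are in Zone C → 0.

0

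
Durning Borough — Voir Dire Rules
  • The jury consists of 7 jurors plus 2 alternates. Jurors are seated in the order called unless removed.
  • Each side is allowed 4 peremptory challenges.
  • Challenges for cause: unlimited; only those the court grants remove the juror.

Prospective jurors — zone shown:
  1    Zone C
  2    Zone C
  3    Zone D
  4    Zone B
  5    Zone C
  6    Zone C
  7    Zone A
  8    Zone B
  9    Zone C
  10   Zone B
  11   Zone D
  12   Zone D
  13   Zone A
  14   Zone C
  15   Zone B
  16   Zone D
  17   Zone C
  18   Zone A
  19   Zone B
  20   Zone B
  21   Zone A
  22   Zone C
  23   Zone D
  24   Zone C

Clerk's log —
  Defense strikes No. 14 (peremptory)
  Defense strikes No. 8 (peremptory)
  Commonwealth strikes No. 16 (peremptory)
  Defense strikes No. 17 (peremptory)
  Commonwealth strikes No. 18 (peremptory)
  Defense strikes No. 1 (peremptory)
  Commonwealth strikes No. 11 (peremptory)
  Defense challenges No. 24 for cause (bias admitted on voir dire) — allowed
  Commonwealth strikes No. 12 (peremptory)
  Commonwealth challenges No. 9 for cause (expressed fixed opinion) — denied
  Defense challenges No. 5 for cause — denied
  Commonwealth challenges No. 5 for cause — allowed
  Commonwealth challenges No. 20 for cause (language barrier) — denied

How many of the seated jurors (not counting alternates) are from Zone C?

3

Removed: #1, #5, #8, #11, #12, #14, #16, #17, #18, #24.
Seated jurors 1–7: #2, #3, #4, #6, #7, #9, #10 (alternates #13, #15 not counted).
Of those, in Zone C: #2, #6, #9 → 3.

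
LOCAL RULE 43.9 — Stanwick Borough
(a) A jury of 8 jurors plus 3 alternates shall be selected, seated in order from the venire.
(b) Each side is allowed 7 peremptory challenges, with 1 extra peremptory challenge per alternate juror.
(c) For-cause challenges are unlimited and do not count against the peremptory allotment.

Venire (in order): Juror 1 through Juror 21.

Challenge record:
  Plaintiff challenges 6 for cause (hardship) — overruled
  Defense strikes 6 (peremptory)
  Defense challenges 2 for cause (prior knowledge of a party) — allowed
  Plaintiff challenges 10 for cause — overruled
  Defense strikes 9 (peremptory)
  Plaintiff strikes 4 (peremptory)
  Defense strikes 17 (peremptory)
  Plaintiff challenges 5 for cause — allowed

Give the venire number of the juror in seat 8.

Removed: #2, #4, #5, #6, #9, #17. (#10 stays — for-cause denied.)
Filling seats in venire order through position 8: #1, #3, #7, #8, #10, #11, #12, #13.
So seat 8 is #13.

13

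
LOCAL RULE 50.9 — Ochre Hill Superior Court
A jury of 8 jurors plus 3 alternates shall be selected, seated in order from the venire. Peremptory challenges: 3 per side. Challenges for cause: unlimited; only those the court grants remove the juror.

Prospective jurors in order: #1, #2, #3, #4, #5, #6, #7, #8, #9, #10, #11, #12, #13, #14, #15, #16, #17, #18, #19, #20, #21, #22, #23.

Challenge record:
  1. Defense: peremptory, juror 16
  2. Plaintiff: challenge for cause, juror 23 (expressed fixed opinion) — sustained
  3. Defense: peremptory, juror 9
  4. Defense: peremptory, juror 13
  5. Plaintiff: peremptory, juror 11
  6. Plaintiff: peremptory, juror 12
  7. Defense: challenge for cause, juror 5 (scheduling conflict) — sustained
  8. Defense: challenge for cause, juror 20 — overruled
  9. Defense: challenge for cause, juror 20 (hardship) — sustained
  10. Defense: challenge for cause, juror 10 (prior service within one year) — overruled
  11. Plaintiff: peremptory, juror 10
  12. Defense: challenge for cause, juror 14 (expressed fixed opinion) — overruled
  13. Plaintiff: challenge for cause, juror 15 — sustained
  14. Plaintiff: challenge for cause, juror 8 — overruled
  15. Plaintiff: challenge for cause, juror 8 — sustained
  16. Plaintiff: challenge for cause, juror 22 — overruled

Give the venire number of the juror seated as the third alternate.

21

Removed: #5, #8, #9, #10, #11, #12, #13, #15, #16, #20, #23. (#14, #22 stay — for-cause denied.)
Seating in order: seats 1–8 → #1, #2, #3, #4, #6, #7, #14, #17; alternates → #18, #19, #21.
So alternate 3 is #21.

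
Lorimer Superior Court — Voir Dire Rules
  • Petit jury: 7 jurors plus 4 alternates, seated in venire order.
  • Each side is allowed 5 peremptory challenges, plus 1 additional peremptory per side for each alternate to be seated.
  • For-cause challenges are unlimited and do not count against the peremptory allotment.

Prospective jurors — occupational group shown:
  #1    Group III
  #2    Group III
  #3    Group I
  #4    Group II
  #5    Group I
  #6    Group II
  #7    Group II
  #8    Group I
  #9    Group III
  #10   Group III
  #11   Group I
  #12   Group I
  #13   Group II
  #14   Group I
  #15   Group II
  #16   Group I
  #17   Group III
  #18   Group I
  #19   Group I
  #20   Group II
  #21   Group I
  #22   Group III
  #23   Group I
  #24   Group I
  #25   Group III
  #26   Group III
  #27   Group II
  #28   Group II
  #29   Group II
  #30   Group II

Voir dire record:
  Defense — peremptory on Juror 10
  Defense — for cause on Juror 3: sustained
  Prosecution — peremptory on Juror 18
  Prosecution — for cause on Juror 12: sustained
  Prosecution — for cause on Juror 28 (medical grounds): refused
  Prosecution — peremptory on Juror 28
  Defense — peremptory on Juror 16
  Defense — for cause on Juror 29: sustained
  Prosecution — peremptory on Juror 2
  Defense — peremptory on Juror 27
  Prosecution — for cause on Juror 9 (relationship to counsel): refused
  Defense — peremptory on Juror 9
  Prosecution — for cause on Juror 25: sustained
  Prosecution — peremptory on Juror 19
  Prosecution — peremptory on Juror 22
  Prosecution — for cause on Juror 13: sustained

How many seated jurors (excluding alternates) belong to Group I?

Removed: #2, #3, #9, #10, #12, #13, #16, #18, #19, #22, #25, #27, #28, #29.
Seated jurors 1–7: #1, #4, #5, #6, #7, #8, #11 (alternates #14, #15, #17, #20 not counted).
Of those, in Group I: #5, #8, #11 → 3.

3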